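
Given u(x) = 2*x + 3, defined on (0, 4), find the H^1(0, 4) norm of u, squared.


||u||_{H^1}^2 = 700/3

The H^1 norm (squared) on an interval (0, L) is
  ||u||_{H^1}^2 = ∫_0^L u(x)^2 dx + ∫_0^L u'(x)^2 dx.
Compute u'(x) = 2.
Then u(x)^2 = 4*x**2 + 12*x + 9 and u'(x)^2 = 4.
Integrate each monomial from 0 to 4 using ∫_0^4 c·x^n dx = c·4^(n+1)/(n+1):
  ∫_0^4 u(x)^2 dx = ∫_0^4 (4*x^2 + 12*x + 9) dx. Term by term:
    ∫_0^4 4*x^2 dx = 256/3;  ∫_0^4 12*x dx = 96;  ∫_0^4 9 dx = 36.
  Sum: 256/3 + 96 + 36 = 652/3.
  ∫_0^4 u'(x)^2 dx = ∫_0^4 (4) dx. Term by term:
    ∫_0^4 4 dx = 16.
Adding: ||u||_{H^1}^2 = 652/3 + 16 = 700/3.


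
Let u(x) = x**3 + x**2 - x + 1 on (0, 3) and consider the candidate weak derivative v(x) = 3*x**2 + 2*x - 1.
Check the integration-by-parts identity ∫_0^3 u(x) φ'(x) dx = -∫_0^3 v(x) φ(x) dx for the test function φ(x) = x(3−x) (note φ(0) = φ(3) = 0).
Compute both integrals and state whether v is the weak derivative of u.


LHS = -909/20, RHS = -909/20. Yes, v = u' weakly.

u(x) = x**3 + x**2 - x + 1, classical derivative u'(x) = 3*x**2 + 2*x - 1.
φ(x) = x(3−x), so φ'(x) = 3 - 2*x.
Note φ(0) = φ(3) = 0, so the boundary term u·φ vanishes.
LHS = ∫_0^3 u(x) φ'(x) dx = ∫_0^3 (-2*x^4 + x^3 + 5*x^2 - 5*x + 3) dx. Term by term:
  ∫_0^3 -2*x^4 dx = -486/5;  ∫_0^3 x^3 dx = 81/4;  ∫_0^3 5*x^2 dx = 45;
  ∫_0^3 -5*x dx = -45/2;  ∫_0^3 3 dx = 9.
Sum: -486/5 + 81/4 + 45 − 45/2 + 9 = -909/20.
So LHS = -909/20.
∫_0^3 v(x) φ(x) dx = ∫_0^3 (-3*x^4 + 7*x^3 + 7*x^2 - 3*x) dx. Term by term:
  ∫_0^3 -3*x^4 dx = -729/5;  ∫_0^3 7*x^3 dx = 567/4;  ∫_0^3 7*x^2 dx = 63;
  ∫_0^3 -3*x dx = -27/2.
Sum: -729/5 + 567/4 + 63 − 27/2 = 909/20.
So RHS = -∫_0^3 v(x) φ(x) dx = -909/20.
LHS = RHS, so the identity holds for this test φ.
Moreover u is smooth here and v(x) = u'(x) = 3*x**2 + 2*x - 1 pointwise, so the identity holds for every test function. Hence v is the weak derivative of u.


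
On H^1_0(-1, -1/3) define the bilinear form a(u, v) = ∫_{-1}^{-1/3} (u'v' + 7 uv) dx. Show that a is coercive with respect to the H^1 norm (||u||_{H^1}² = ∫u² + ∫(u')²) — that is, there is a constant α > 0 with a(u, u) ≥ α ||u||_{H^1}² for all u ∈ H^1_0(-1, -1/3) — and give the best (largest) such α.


α = 1

Coercivity of a(·,·) on H^1_0(-1, -1/3) means a(u, u) ≥ α ||u||_{H^1}² for every u ∈ H^1_0.
The interval has length L = 2/3, and Poincaré/coercivity depend only on L. Here a(u, u) = ∫(u')² + (7)·∫u².
Here c = 7 ≥ 1, so a(u,u) = ∫(u')² + c∫u² ≥ ∫(u')² + ∫u² = ||u||_{H^1}², i.e. α = 1 works. No larger α is possible: a(u,u) ≥ α||u||_{H^1}² means (1−α)∫(u')² ≥ (α−c)∫u², and for the modes u_n = sin(nπ(x−x₀)/L) (x₀ the left endpoint) one has ∫u_n²/∫(u_n')² = (L/(nπ))² → 0, so a(u_n,u_n)/||u_n||_{H^1}² → 1. Hence the optimal constant is α = 1.
Therefore α = 1.


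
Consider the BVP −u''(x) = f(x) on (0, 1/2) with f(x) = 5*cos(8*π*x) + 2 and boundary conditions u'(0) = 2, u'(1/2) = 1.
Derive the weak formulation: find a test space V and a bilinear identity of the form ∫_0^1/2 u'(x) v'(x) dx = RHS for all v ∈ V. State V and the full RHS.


V = H^1(0, 1/2) (v unrestricted at boundary; u is determined up to an additive constant); weak form: ∫_0^1/2 u'v' dx = ∫_0^1/2 (5*cos(8*π*x) + 2) v dx + v(1/2) − 2·v(0) for all v ∈ V.

Multiply both sides by a test function v and integrate from 0 to 1/2:
  ∫_0^1/2 −u''(x) v(x) dx = ∫_0^1/2 f(x) v(x) dx.
Integrate the LHS by parts once:
  ∫_0^1/2 −u'' v dx = −[u'(x) v(x)]_0^1/2 + ∫_0^1/2 u'(x) v'(x) dx.
Thus ∫_0^1/2 u'(x) v'(x) dx = ∫_0^1/2 f(x) v(x) dx + [u'(x) v(x)]_0^1/2.
Choose V so that boundary terms are either known or forced to vanish.
u has inhomogeneous Neumann u'(0) = 2, u'(1/2) = 1. [u' v]_0^1/2 = (1)·v(1/2) − (2)·v(0) = v(1/2) − 2·v(0). Take V = H^1(0, 1/2); boundary term becomes part of RHS.
Weak formulation: find u (satisfying any essential BC) such that ∫_0^1/2 u'(x) v'(x) dx = ∫_0^1/2 f v dx + v(1/2) − 2·v(0) for all v ∈ V (Neumann data are natural BCs: they enter the RHS as boundary terms).
Substituting f(x) = 5*cos(8*π*x) + 2, the right-hand side is ∫_0^1/2 (5*cos(8*π*x) + 2) v dx + v(1/2) − 2·v(0).
Compatibility check (pure Neumann): taking v ≡ 1 ∈ V gives 0 = ∫_0^1/2 f dx + (1) − (2), i.e. ∫_0^1/2 f dx must equal u'(0) − u'(1/2) = 1. Indeed ∫_0^1/2 (5*cos(8*π*x) + 2) dx = 1, so the data are compatible. The solution is then unique only up to an additive constant (fix it e.g. by requiring ∫_0^1/2 u dx = 0).


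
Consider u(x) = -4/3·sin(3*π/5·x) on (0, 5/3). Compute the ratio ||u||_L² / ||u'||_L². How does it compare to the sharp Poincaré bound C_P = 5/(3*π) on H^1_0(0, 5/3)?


||u||_L² / ||u'||_L² = 5/(3*π) = C_P.

u(x) = -4/3·sin(3*π/5·x), so u'(x) = -4*π*cos(3*π*x/5)/5.
Writing u(x) = A·sin(kπx/L) with A = -4/3 and k = 1, use ∫_0^L sin²(kπx/L) dx = L/2 and ∫_0^L cos²(kπx/L) dx = L/2.
u² = 16/9·sin²(3*π/5·x) and (u')² = 16*π^2/25·cos²(3*π/5·x), and each of sin², cos² integrates to L/2 = 5/6 over (0, 5/3).
∫_0^5/3 u² dx = 40/27, so ||u||_L² = 2*sqrt(30)/9.
∫_0^5/3 (u')² dx = 8*π^2/15, so ||u'||_L² = 2*sqrt(30)*π/15.
Ratio ||u||_L² / ||u'||_L² = 5/(3*π).
Sharp Poincaré constant on H^1_0(0, 5/3) is C_P = L/π = 5/(3*π), achieved by sin(3*π/5·x).
This is the k = 1 eigenfunction (up to amplitude), so the ratio equals the sharp Poincaré constant exactly.


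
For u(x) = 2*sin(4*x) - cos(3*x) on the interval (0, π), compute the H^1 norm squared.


||u||_{H^1(0,π)}^2 = -320/7 + 39*π

u'(x) = 3*sin(3*x) + 8*cos(4*x).
Expand u² and (u')² and integrate term by term on (0, π), using: for integers n ≥ 1, ∫_0^π sin²(nx) dx = ∫_0^π cos²(nx) dx = π/2; for n ≠ n', ∫_0^π sin(nx)sin(n'x) dx = ∫_0^π cos(nx)cos(n'x) dx = 0; and by product-to-sum, ∫_0^π sin(nx)cos(n'x) dx = ½∫_0^π [sin((n+n')x) + sin((n−n')x)] dx, which is 0 when n+n' is even and 2n/(n²−n'²) when n+n' is odd (it need not vanish on (0, π)).
  u² squared terms: (-1)²·∫cos(3x)² dx = 1·π/2 = π/2;  (2)²·∫sin(4x)² dx = 4·π/2 = 2*π.
  u² cross terms: 2·(-1)·(2)·∫cos(3x)·sin(4x) dx = -4·(8/7) = -32/7.
  So ∫_0^π u² dx = π/2 + 2*π − 32/7 = -32/7 + 5*π/2.
  (u')² squared terms: (3)²·∫sin(3x)² dx = 9·π/2 = 9*π/2;  (8)²·∫cos(4x)² dx = 64·π/2 = 32*π.
  (u')² cross terms: 2·(3)·(8)·∫sin(3x)·cos(4x) dx = 48·(-6/7) = -288/7.
  So ∫_0^π (u')² dx = 9*π/2 + 32*π − 288/7 = -288/7 + 73*π/2.
||u||_{H^1}^2 = (-32/7 + 5*π/2) + (-288/7 + 73*π/2) = -320/7 + 39*π.


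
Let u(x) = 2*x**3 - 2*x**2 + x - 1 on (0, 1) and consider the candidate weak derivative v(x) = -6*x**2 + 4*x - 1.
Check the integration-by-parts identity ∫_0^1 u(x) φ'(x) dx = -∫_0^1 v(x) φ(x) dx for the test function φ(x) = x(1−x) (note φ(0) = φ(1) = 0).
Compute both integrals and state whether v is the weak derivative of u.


LHS = -2/15, RHS = 2/15. No, v is not the weak derivative of u.

u(x) = 2*x**3 - 2*x**2 + x - 1, classical derivative u'(x) = 6*x**2 - 4*x + 1.
φ(x) = x(1−x), so φ'(x) = 1 - 2*x.
Note φ(0) = φ(1) = 0, so the boundary term u·φ vanishes.
LHS = ∫_0^1 u(x) φ'(x) dx = ∫_0^1 (-4*x^4 + 6*x^3 - 4*x^2 + 3*x - 1) dx. Term by term:
  ∫_0^1 -4*x^4 dx = -4/5;  ∫_0^1 6*x^3 dx = 3/2;  ∫_0^1 -4*x^2 dx = -4/3;
  ∫_0^1 3*x dx = 3/2;  ∫_0^1 -1 dx = -1.
Sum: -4/5 + 3/2 − 4/3 + 3/2 − 1 = -2/15.
So LHS = -2/15.
∫_0^1 v(x) φ(x) dx = ∫_0^1 (6*x^4 - 10*x^3 + 5*x^2 - x) dx. Term by term:
  ∫_0^1 6*x^4 dx = 6/5;  ∫_0^1 -10*x^3 dx = -5/2;  ∫_0^1 5*x^2 dx = 5/3;
  ∫_0^1 -x dx = -1/2.
Sum: 6/5 − 5/2 + 5/3 − 1/2 = -2/15.
So RHS = -∫_0^1 v(x) φ(x) dx = 2/15.
LHS − RHS = -4/15 ≠ 0, so the identity fails.
(For a valid weak derivative the identity must hold for EVERY test function, in particular this one. The failure shows v is NOT the weak derivative of u.)
Correct weak derivative would be u'(x) = 6*x**2 - 4*x + 1.


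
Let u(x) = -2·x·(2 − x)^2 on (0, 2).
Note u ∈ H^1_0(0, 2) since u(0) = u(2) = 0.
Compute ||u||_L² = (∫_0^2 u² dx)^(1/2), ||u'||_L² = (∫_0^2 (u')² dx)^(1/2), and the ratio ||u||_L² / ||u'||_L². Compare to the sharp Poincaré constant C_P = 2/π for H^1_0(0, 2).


||u||_L² / ||u'||_L² = sqrt(14)/7 < C_P = 2/π.

u(x) = -2·x·(2 − x)^2, so u'(x) = 2*(2 - 3*x)*(x - 2).
u(x) = -2·x·(2 − x)^2 vanishes at x = 0 and x = 2, so u ∈ H^1_0(0, 2). Differentiate via the product rule and integrate the resulting polynomials term by term.
  ∫_0^2 u² dx = ∫_0^2 (4*x^6 - 32*x^5 + 96*x^4 - 128*x^3 + 64*x^2) dx. Term by term:
    ∫_0^2 4*x^6 dx = 512/7;  ∫_0^2 -32*x^5 dx = -1024/3;  ∫_0^2 96*x^4 dx = 3072/5;
    ∫_0^2 -128*x^3 dx = -512;  ∫_0^2 64*x^2 dx = 512/3.
  Sum: 512/7 − 1024/3 + 3072/5 − 512 + 512/3 = 512/105.
  ∫_0^2 (u')² dx = ∫_0^2 (36*x^4 - 192*x^3 + 352*x^2 - 256*x + 64) dx. Term by term:
    ∫_0^2 36*x^4 dx = 1152/5;  ∫_0^2 -192*x^3 dx = -768;  ∫_0^2 352*x^2 dx = 2816/3;
    ∫_0^2 -256*x dx = -512;  ∫_0^2 64 dx = 128.
  Sum: 1152/5 − 768 + 2816/3 − 512 + 128 = 256/15.
∫_0^2 u² dx = 512/105, so ||u||_L² = 16*sqrt(210)/105.
∫_0^2 (u')² dx = 256/15, so ||u'||_L² = 16*sqrt(15)/15.
Ratio ||u||_L² / ||u'||_L² = sqrt(14)/7.
Sharp Poincaré constant on H^1_0(0, 2) is C_P = L/π = 2/π, achieved by sin(π/2·x).
A polynomial bump cannot attain the sharp Poincaré constant (only the first sine eigenfunction does), so the ratio is strictly less than C_P, consistent with ||u||_L² ≤ C_P ||u'||_L².


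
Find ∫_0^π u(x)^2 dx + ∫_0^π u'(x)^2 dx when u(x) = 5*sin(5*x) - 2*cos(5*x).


||u||_{H^1(0,π)}^2 = 377*π

u'(x) = 10*sin(5*x) + 25*cos(5*x).
Expand u² and (u')² and integrate term by term on (0, π), using: for integers n ≥ 1, ∫_0^π sin²(nx) dx = ∫_0^π cos²(nx) dx = π/2; for n ≠ n', ∫_0^π sin(nx)sin(n'x) dx = ∫_0^π cos(nx)cos(n'x) dx = 0; and by product-to-sum, ∫_0^π sin(nx)cos(n'x) dx = ½∫_0^π [sin((n+n')x) + sin((n−n')x)] dx, which is 0 when n+n' is even and 2n/(n²−n'²) when n+n' is odd (it need not vanish on (0, π)).
  u² squared terms: (-2)²·∫cos(5x)² dx = 4·π/2 = 2*π;  (5)²·∫sin(5x)² dx = 25·π/2 = 25*π/2.
  u² cross terms: 2·(-2)·(5)·∫cos(5x)·sin(5x) dx = -20·(0) = 0.
  So ∫_0^π u² dx = 2*π + 25*π/2 + 0 = 29*π/2.
  (u')² squared terms: (10)²·∫sin(5x)² dx = 100·π/2 = 50*π;  (25)²·∫cos(5x)² dx = 625·π/2 = 625*π/2.
  (u')² cross terms: 2·(10)·(25)·∫sin(5x)·cos(5x) dx = 500·(0) = 0.
  So ∫_0^π (u')² dx = 50*π + 625*π/2 + 0 = 725*π/2.
||u||_{H^1}^2 = (29*π/2) + (725*π/2) = 377*π.


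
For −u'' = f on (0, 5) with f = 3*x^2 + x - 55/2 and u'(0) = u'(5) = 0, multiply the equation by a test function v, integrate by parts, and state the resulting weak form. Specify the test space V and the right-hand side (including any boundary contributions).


V = H^1(0, 5) (no boundary constraint on v; u is determined up to an additive constant); weak form: ∫_0^5 u'v' dx = ∫_0^5 (3*x^2 + x - 55/2) v dx for all v ∈ V.

Multiply both sides by a test function v and integrate from 0 to 5:
  ∫_0^5 −u''(x) v(x) dx = ∫_0^5 f(x) v(x) dx.
Integrate the LHS by parts once:
  ∫_0^5 −u'' v dx = −[u'(x) v(x)]_0^5 + ∫_0^5 u'(x) v'(x) dx.
Thus ∫_0^5 u'(x) v'(x) dx = ∫_0^5 f(x) v(x) dx + [u'(x) v(x)]_0^5.
Choose V so that boundary terms are either known or forced to vanish.
u has homogeneous Neumann: u'(0) = u'(5) = 0. So [u' v]_0^5 = 0·v(5) − 0·v(0) = 0 for any v; take V = H^1(0, 5).
Weak formulation: find u (satisfying any essential BC) such that ∫_0^5 u'(x) v'(x) dx = ∫_0^5 f v dx for all v ∈ V (homogeneous Neumann, so boundary terms vanish).
Substituting f(x) = 3*x^2 + x - 55/2, the right-hand side is ∫_0^5 (3*x^2 + x - 55/2) v dx.
Compatibility check (pure Neumann): taking v ≡ 1 ∈ V gives 0 = ∫_0^5 f dx + (0) − (0), i.e. ∫_0^5 f dx must equal u'(0) − u'(5) = 0. Indeed ∫_0^5 (3*x^2 + x - 55/2) dx = 0, so the data are compatible. The solution is then unique only up to an additive constant (fix it e.g. by requiring ∫_0^5 u dx = 0).


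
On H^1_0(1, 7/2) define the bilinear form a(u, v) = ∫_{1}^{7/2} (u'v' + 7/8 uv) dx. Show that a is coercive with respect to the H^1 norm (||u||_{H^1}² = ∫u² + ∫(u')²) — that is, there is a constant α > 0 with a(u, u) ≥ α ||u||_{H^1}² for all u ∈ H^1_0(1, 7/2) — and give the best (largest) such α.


α = (175 + 32*π^2)/(8*(25 + 4*π^2))

Coercivity of a(·,·) on H^1_0(1, 7/2) means a(u, u) ≥ α ||u||_{H^1}² for every u ∈ H^1_0.
The interval has length L = 5/2, and Poincaré/coercivity depend only on L. Here a(u, u) = ∫(u')² + (7/8)·∫u².
Here 0 < c = 7/8 < 1. The condition a(u,u) ≥ α||u||_{H^1}² reads (1−α)∫(u')² ≥ (α−c)∫u². Any admissible α is ≤ 1 (rapidly oscillating u have ∫u²/∫(u')² → 0), and α = 1 would force 0 ≥ (1−c)∫u², impossible since c < 1; so 1−α > 0. By the sharp Poincaré inequality on H^1_0 of an interval of length L, ∫(u')² ≥ (π/L)²∫u² with equality for the first sine mode sin(π(x−x₀)/L) (x₀ the left endpoint), so the inequality holds for all u iff (1−α)(π/L)² ≥ α − c, i.e. α ≤ ((π/L)² + c)/((π/L)² + 1) = (1 + c(L/π)²)/(1 + (L/π)²). With (π/L)² = 4*π^2/25 and c = 7/8, the largest admissible constant is α = ((π/L)² + c)/((π/L)² + 1).
Simplifying, α = (175 + 32*π^2)/(8*(25 + 4*π^2)).


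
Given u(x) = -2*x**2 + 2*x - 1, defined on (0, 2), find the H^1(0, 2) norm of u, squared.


||u||_{H^1}^2 = 138/5

The H^1 norm (squared) on an interval (0, L) is
  ||u||_{H^1}^2 = ∫_0^L u(x)^2 dx + ∫_0^L u'(x)^2 dx.
Compute u'(x) = 2 - 4*x.
Then u(x)^2 = 4*x**4 - 8*x**3 + 8*x**2 - 4*x + 1 and u'(x)^2 = 16*x**2 - 16*x + 4.
Integrate each monomial from 0 to 2 using ∫_0^2 c·x^n dx = c·2^(n+1)/(n+1):
  ∫_0^2 u(x)^2 dx = ∫_0^2 (4*x^4 - 8*x^3 + 8*x^2 - 4*x + 1) dx. Term by term:
    ∫_0^2 4*x^4 dx = 128/5;  ∫_0^2 -8*x^3 dx = -32;  ∫_0^2 8*x^2 dx = 64/3;
    ∫_0^2 -4*x dx = -8;  ∫_0^2 1 dx = 2.
  Sum: 128/5 − 32 + 64/3 − 8 + 2 = 134/15.
  ∫_0^2 u'(x)^2 dx = ∫_0^2 (16*x^2 - 16*x + 4) dx. Term by term:
    ∫_0^2 16*x^2 dx = 128/3;  ∫_0^2 -16*x dx = -32;  ∫_0^2 4 dx = 8.
  Sum: 128/3 − 32 + 8 = 56/3.
Adding: ||u||_{H^1}^2 = 134/15 + 56/3 = 138/5.


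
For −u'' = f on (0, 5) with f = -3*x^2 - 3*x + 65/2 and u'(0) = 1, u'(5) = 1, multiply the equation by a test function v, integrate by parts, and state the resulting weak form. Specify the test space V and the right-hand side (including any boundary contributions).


V = H^1(0, 5) (v unrestricted at boundary; u is determined up to an additive constant); weak form: ∫_0^5 u'v' dx = ∫_0^5 (-3*x^2 - 3*x + 65/2) v dx + v(5) − v(0) for all v ∈ V.

Multiply both sides by a test function v and integrate from 0 to 5:
  ∫_0^5 −u''(x) v(x) dx = ∫_0^5 f(x) v(x) dx.
Integrate the LHS by parts once:
  ∫_0^5 −u'' v dx = −[u'(x) v(x)]_0^5 + ∫_0^5 u'(x) v'(x) dx.
Thus ∫_0^5 u'(x) v'(x) dx = ∫_0^5 f(x) v(x) dx + [u'(x) v(x)]_0^5.
Choose V so that boundary terms are either known or forced to vanish.
u has inhomogeneous Neumann u'(0) = 1, u'(5) = 1. [u' v]_0^5 = (1)·v(5) − (1)·v(0) = v(5) − v(0). Take V = H^1(0, 5); boundary term becomes part of RHS.
Weak formulation: find u (satisfying any essential BC) such that ∫_0^5 u'(x) v'(x) dx = ∫_0^5 f v dx + v(5) − v(0) for all v ∈ V (Neumann data are natural BCs: they enter the RHS as boundary terms).
Substituting f(x) = -3*x^2 - 3*x + 65/2, the right-hand side is ∫_0^5 (-3*x^2 - 3*x + 65/2) v dx + v(5) − v(0).
Compatibility check (pure Neumann): taking v ≡ 1 ∈ V gives 0 = ∫_0^5 f dx + (1) − (1), i.e. ∫_0^5 f dx must equal u'(0) − u'(5) = 0. Indeed ∫_0^5 (-3*x^2 - 3*x + 65/2) dx = 0, so the data are compatible. The solution is then unique only up to an additive constant (fix it e.g. by requiring ∫_0^5 u dx = 0).


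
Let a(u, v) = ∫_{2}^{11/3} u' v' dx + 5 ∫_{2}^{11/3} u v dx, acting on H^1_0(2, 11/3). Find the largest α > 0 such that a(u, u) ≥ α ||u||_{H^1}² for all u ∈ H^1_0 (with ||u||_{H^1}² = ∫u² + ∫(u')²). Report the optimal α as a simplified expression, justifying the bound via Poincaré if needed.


α = 1

Coercivity of a(·,·) on H^1_0(2, 11/3) means a(u, u) ≥ α ||u||_{H^1}² for every u ∈ H^1_0.
The interval has length L = 5/3, and Poincaré/coercivity depend only on L. Here a(u, u) = ∫(u')² + (5)·∫u².
Here c = 5 ≥ 1, so a(u,u) = ∫(u')² + c∫u² ≥ ∫(u')² + ∫u² = ||u||_{H^1}², i.e. α = 1 works. No larger α is possible: a(u,u) ≥ α||u||_{H^1}² means (1−α)∫(u')² ≥ (α−c)∫u², and for the modes u_n = sin(nπ(x−x₀)/L) (x₀ the left endpoint) one has ∫u_n²/∫(u_n')² = (L/(nπ))² → 0, so a(u_n,u_n)/||u_n||_{H^1}² → 1. Hence the optimal constant is α = 1.
Therefore α = 1.


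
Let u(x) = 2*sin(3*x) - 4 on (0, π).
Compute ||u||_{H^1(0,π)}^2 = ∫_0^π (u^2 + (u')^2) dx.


||u||_{H^1(0,π)}^2 = -32/3 + 36*π

u'(x) = 6*cos(3*x).
Expand u² and (u')² and integrate term by term on (0, π), using: for integers n ≥ 1, ∫_0^π sin²(nx) dx = ∫_0^π cos²(nx) dx = π/2; for n ≠ n', ∫_0^π sin(nx)sin(n'x) dx = ∫_0^π cos(nx)cos(n'x) dx = 0; and by product-to-sum, ∫_0^π sin(nx)cos(n'x) dx = ½∫_0^π [sin((n+n')x) + sin((n−n')x)] dx, which is 0 when n+n' is even and 2n/(n²−n'²) when n+n' is odd (it need not vanish on (0, π)). For the constant mode: ∫_0^π 1 dx = π, ∫_0^π cos(nx) dx = 0, ∫_0^π sin(nx) dx = (1−(−1)^n)/n.
  u² squared terms: (-4)²·∫1 dx = 16·π = 16*π;  (2)²·∫sin(3x)² dx = 4·π/2 = 2*π.
  u² cross terms: 2·(-4)·(2)·∫1·sin(3x) dx = -16·(2/3) = -32/3.
  So ∫_0^π u² dx = 16*π + 2*π − 32/3 = -32/3 + 18*π.
  (u')² squared terms: (6)²·∫cos(3x)² dx = 36·π/2 = 18*π.
  So ∫_0^π (u')² dx = 18*π.
||u||_{H^1}^2 = (-32/3 + 18*π) + (18*π) = -32/3 + 36*π.


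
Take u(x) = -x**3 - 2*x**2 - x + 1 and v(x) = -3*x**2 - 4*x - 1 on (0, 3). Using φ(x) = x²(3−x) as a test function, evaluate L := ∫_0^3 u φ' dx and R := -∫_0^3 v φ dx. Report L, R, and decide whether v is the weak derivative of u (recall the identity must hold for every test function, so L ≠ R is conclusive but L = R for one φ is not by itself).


LHS = 513/4, RHS = 513/4. Yes, v = u' weakly.

u(x) = -x**3 - 2*x**2 - x + 1, classical derivative u'(x) = -3*x**2 - 4*x - 1.
φ(x) = x²(3−x), so φ'(x) = 3*x*(2 - x).
Note φ(0) = φ(3) = 0, so the boundary term u·φ vanishes.
LHS = ∫_0^3 u(x) φ'(x) dx = ∫_0^3 (3*x^5 - 9*x^3 - 9*x^2 + 6*x) dx. Term by term:
  ∫_0^3 3*x^5 dx = 729/2;  ∫_0^3 -9*x^3 dx = -729/4;  ∫_0^3 -9*x^2 dx = -81;
  ∫_0^3 6*x dx = 27.
Sum: 729/2 − 729/4 − 81 + 27 = 513/4.
So LHS = 513/4.
∫_0^3 v(x) φ(x) dx = ∫_0^3 (3*x^5 - 5*x^4 - 11*x^3 - 3*x^2) dx. Term by term:
  ∫_0^3 3*x^5 dx = 729/2;  ∫_0^3 -5*x^4 dx = -243;  ∫_0^3 -11*x^3 dx = -891/4;
  ∫_0^3 -3*x^2 dx = -27.
Sum: 729/2 − 243 − 891/4 − 27 = -513/4.
So RHS = -∫_0^3 v(x) φ(x) dx = 513/4.
LHS = RHS, so the identity holds for this test φ.
Moreover u is smooth here and v(x) = u'(x) = -3*x**2 - 4*x - 1 pointwise, so the identity holds for every test function. Hence v is the weak derivative of u.


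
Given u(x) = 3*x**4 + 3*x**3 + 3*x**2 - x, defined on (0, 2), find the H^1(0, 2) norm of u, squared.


||u||_{H^1}^2 = 886906/105

The H^1 norm (squared) on an interval (0, L) is
  ||u||_{H^1}^2 = ∫_0^L u(x)^2 dx + ∫_0^L u'(x)^2 dx.
Compute u'(x) = 12*x**3 + 9*x**2 + 6*x - 1.
Then u(x)^2 = 9*x**8 + 18*x**7 + 27*x**6 + 12*x**5 + 3*x**4 - 6*x**3 + x**2 and u'(x)^2 = 144*x**6 + 216*x**5 + 225*x**4 + 84*x**3 + 18*x**2 - 12*x + 1.
Integrate each monomial from 0 to 2 using ∫_0^2 c·x^n dx = c·2^(n+1)/(n+1):
  ∫_0^2 u(x)^2 dx = ∫_0^2 (9*x^8 + 18*x^7 + 27*x^6 + 12*x^5 + 3*x^4 - 6*x^3 + x^2) dx. Term by term:
    ∫_0^2 9*x^8 dx = 512;  ∫_0^2 18*x^7 dx = 576;  ∫_0^2 27*x^6 dx = 3456/7;
    ∫_0^2 12*x^5 dx = 128;  ∫_0^2 3*x^4 dx = 96/5;  ∫_0^2 -6*x^3 dx = -24;
    ∫_0^2 x^2 dx = 8/3.
  Sum: 512 + 576 + 3456/7 + 128 + 96/5 − 24 + 8/3 = 179296/105.
  ∫_0^2 u'(x)^2 dx = ∫_0^2 (144*x^6 + 216*x^5 + 225*x^4 + 84*x^3 + 18*x^2 - 12*x + 1) dx. Term by term:
    ∫_0^2 144*x^6 dx = 18432/7;  ∫_0^2 216*x^5 dx = 2304;  ∫_0^2 225*x^4 dx = 1440;
    ∫_0^2 84*x^3 dx = 336;  ∫_0^2 18*x^2 dx = 48;  ∫_0^2 -12*x dx = -24;
    ∫_0^2 1 dx = 2.
  Sum: 18432/7 + 2304 + 1440 + 336 + 48 − 24 + 2 = 47174/7.
Adding: ||u||_{H^1}^2 = 179296/105 + 47174/7 = 886906/105.


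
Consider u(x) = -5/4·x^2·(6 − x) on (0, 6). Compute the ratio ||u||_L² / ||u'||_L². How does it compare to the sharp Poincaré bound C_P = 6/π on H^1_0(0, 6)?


||u||_L² / ||u'||_L² = 3*sqrt(14)/7 < C_P = 6/π.

u(x) = -5/4·x^2·(6 − x), so u'(x) = 15*x*(x - 4)/4.
u(x) = -5/4·x^2·(6 − x) vanishes at x = 0 and x = 6, so u ∈ H^1_0(0, 6). Differentiate via the product rule and integrate the resulting polynomials term by term.
  ∫_0^6 u² dx = ∫_0^6 (25*x^6/16 - 75*x^5/4 + 225*x^4/4) dx. Term by term:
    ∫_0^6 25*x^6/16 dx = 437400/7;  ∫_0^6 -75*x^5/4 dx = -145800;  ∫_0^6 225*x^4/4 dx = 87480.
  Sum: 437400/7 − 145800 + 87480 = 29160/7.
  ∫_0^6 (u')² dx = ∫_0^6 (225*x^4/16 - 225*x^3/2 + 225*x^2) dx. Term by term:
    ∫_0^6 225*x^4/16 dx = 21870;  ∫_0^6 -225*x^3/2 dx = -36450;  ∫_0^6 225*x^2 dx = 16200.
  Sum: 21870 − 36450 + 16200 = 1620.
∫_0^6 u² dx = 29160/7, so ||u||_L² = 54*sqrt(70)/7.
∫_0^6 (u')² dx = 1620, so ||u'||_L² = 18*sqrt(5).
Ratio ||u||_L² / ||u'||_L² = 3*sqrt(14)/7.
Sharp Poincaré constant on H^1_0(0, 6) is C_P = L/π = 6/π, achieved by sin(π/6·x).
A polynomial bump cannot attain the sharp Poincaré constant (only the first sine eigenfunction does), so the ratio is strictly less than C_P, consistent with ||u||_L² ≤ C_P ||u'||_L².


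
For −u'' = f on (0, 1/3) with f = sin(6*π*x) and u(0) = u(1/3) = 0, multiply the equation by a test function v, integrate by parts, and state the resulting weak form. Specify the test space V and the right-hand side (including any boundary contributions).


V = H^1_0(0, 1/3) (so v(0) = v(1/3) = 0); weak form: ∫_0^1/3 u'v' dx = ∫_0^1/3 (sin(6*π*x)) v dx for all v ∈ V.

Multiply both sides by a test function v and integrate from 0 to 1/3:
  ∫_0^1/3 −u''(x) v(x) dx = ∫_0^1/3 f(x) v(x) dx.
Integrate the LHS by parts once:
  ∫_0^1/3 −u'' v dx = −[u'(x) v(x)]_0^1/3 + ∫_0^1/3 u'(x) v'(x) dx.
Thus ∫_0^1/3 u'(x) v'(x) dx = ∫_0^1/3 f(x) v(x) dx + [u'(x) v(x)]_0^1/3.
Choose V so that boundary terms are either known or forced to vanish.
u is Dirichlet: u(0) = u(1/3) = 0. Let V = H^1_0(0, 1/3); then v(0) = v(1/3) = 0, and [u' v]_0^1/3 = 0.
Weak formulation: find u (satisfying any essential BC) such that ∫_0^1/3 u'(x) v'(x) dx = ∫_0^1/3 f v dx for all v ∈ V.
Substituting f(x) = sin(6*π*x), the right-hand side is ∫_0^1/3 (sin(6*π*x)) v dx.


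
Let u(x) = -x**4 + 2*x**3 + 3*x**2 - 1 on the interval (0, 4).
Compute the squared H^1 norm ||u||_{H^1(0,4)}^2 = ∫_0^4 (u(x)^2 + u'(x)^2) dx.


||u||_{H^1}^2 = 420404/45

The H^1 norm (squared) on an interval (0, L) is
  ||u||_{H^1}^2 = ∫_0^L u(x)^2 dx + ∫_0^L u'(x)^2 dx.
Compute u'(x) = -4*x**3 + 6*x**2 + 6*x.
Then u(x)^2 = x**8 - 4*x**7 - 2*x**6 + 12*x**5 + 11*x**4 - 4*x**3 - 6*x**2 + 1 and u'(x)^2 = 16*x**6 - 48*x**5 - 12*x**4 + 72*x**3 + 36*x**2.
Integrate each monomial from 0 to 4 using ∫_0^4 c·x^n dx = c·4^(n+1)/(n+1):
  ∫_0^4 u(x)^2 dx = ∫_0^4 (x^8 - 4*x^7 - 2*x^6 + 12*x^5 + 11*x^4 - 4*x^3 - 6*x^2 + 1) dx. Term by term:
    ∫_0^4 x^8 dx = 262144/9;  ∫_0^4 -4*x^7 dx = -32768;  ∫_0^4 -2*x^6 dx = -32768/7;
    ∫_0^4 12*x^5 dx = 8192;  ∫_0^4 11*x^4 dx = 11264/5;  ∫_0^4 -4*x^3 dx = -256;
    ∫_0^4 -6*x^2 dx = -128;  ∫_0^4 1 dx = 4.
  Sum: 262144/9 − 32768 − 32768/7 + 8192 + 11264/5 − 256 − 128 + 4 = 548972/315.
  ∫_0^4 u'(x)^2 dx = ∫_0^4 (16*x^6 - 48*x^5 - 12*x^4 + 72*x^3 + 36*x^2) dx. Term by term:
    ∫_0^4 16*x^6 dx = 262144/7;  ∫_0^4 -48*x^5 dx = -32768;  ∫_0^4 -12*x^4 dx = -12288/5;
    ∫_0^4 72*x^3 dx = 4608;  ∫_0^4 36*x^2 dx = 768.
  Sum: 262144/7 − 32768 − 12288/5 + 4608 + 768 = 265984/35.
Adding: ||u||_{H^1}^2 = 548972/315 + 265984/35 = 420404/45.


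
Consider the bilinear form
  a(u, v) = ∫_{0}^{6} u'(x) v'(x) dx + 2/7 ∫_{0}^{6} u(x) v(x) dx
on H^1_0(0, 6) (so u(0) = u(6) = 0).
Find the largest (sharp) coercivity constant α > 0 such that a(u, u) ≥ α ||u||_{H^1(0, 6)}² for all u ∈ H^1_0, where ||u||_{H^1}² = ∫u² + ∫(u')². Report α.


α = (π^2 + 72/7)/(π^2 + 36)

Coercivity of a(·,·) on H^1_0(0, 6) means a(u, u) ≥ α ||u||_{H^1}² for every u ∈ H^1_0.
The interval has length L = 6, and Poincaré/coercivity depend only on L. Here a(u, u) = ∫(u')² + (2/7)·∫u².
Here 0 < c = 2/7 < 1. The condition a(u,u) ≥ α||u||_{H^1}² reads (1−α)∫(u')² ≥ (α−c)∫u². Any admissible α is ≤ 1 (rapidly oscillating u have ∫u²/∫(u')² → 0), and α = 1 would force 0 ≥ (1−c)∫u², impossible since c < 1; so 1−α > 0. By the sharp Poincaré inequality on H^1_0 of an interval of length L, ∫(u')² ≥ (π/L)²∫u² with equality for the first sine mode sin(π(x−x₀)/L) (x₀ the left endpoint), so the inequality holds for all u iff (1−α)(π/L)² ≥ α − c, i.e. α ≤ ((π/L)² + c)/((π/L)² + 1) = (1 + c(L/π)²)/(1 + (L/π)²). With (π/L)² = π^2/36 and c = 2/7, the largest admissible constant is α = ((π/L)² + c)/((π/L)² + 1).
Simplifying, α = (π^2 + 72/7)/(π^2 + 36).


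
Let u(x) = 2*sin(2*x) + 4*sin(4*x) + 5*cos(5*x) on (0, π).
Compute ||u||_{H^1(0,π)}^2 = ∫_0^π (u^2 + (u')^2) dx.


||u||_{H^1(0,π)}^2 = -64480/63 + 471*π

u'(x) = -25*sin(5*x) + 4*cos(2*x) + 16*cos(4*x).
Expand u² and (u')² and integrate term by term on (0, π), using: for integers n ≥ 1, ∫_0^π sin²(nx) dx = ∫_0^π cos²(nx) dx = π/2; for n ≠ n', ∫_0^π sin(nx)sin(n'x) dx = ∫_0^π cos(nx)cos(n'x) dx = 0; and by product-to-sum, ∫_0^π sin(nx)cos(n'x) dx = ½∫_0^π [sin((n+n')x) + sin((n−n')x)] dx, which is 0 when n+n' is even and 2n/(n²−n'²) when n+n' is odd (it need not vanish on (0, π)).
  u² squared terms: (2)²·∫sin(2x)² dx = 4·π/2 = 2*π;  (4)²·∫sin(4x)² dx = 16·π/2 = 8*π;  (5)²·∫cos(5x)² dx = 25·π/2 = 25*π/2.
  u² cross terms: 2·(2)·(4)·∫sin(2x)·sin(4x) dx = 16·(0) = 0;  2·(2)·(5)·∫sin(2x)·cos(5x) dx = 20·(-4/21) = -80/21;  2·(4)·(5)·∫sin(4x)·cos(5x) dx = 40·(-8/9) = -320/9.
  So ∫_0^π u² dx = 2*π + 8*π + 25*π/2 + 0 − 80/21 − 320/9 = -2480/63 + 45*π/2.
  (u')² squared terms: (-25)²·∫sin(5x)² dx = 625·π/2 = 625*π/2;  (4)²·∫cos(2x)² dx = 16·π/2 = 8*π;  (16)²·∫cos(4x)² dx = 256·π/2 = 128*π.
  (u')² cross terms: 2·(-25)·(4)·∫sin(5x)·cos(2x) dx = -200·(10/21) = -2000/21;  2·(-25)·(16)·∫sin(5x)·cos(4x) dx = -800·(10/9) = -8000/9;  2·(4)·(16)·∫cos(2x)·cos(4x) dx = 128·(0) = 0.
  So ∫_0^π (u')² dx = 625*π/2 + 8*π + 128*π − 2000/21 − 8000/9 + 0 = -62000/63 + 897*π/2.
||u||_{H^1}^2 = (-2480/63 + 45*π/2) + (-62000/63 + 897*π/2) = -64480/63 + 471*π.


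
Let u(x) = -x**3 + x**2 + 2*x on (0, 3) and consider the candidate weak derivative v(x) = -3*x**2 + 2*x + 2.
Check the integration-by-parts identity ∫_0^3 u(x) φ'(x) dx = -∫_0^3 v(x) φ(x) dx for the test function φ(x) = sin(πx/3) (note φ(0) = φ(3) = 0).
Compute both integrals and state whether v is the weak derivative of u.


LHS = -324/π^3 + 51/π, RHS = -324/π^3 + 51/π. Yes, v = u' weakly.

u(x) = -x**3 + x**2 + 2*x, classical derivative u'(x) = -3*x**2 + 2*x + 2.
φ(x) = sin(πx/3), so φ'(x) = π*cos(π*x/3)/3.
Note φ(0) = φ(3) = 0, so the boundary term u·φ vanishes.
LHS = ∫_0^3 u(x) φ'(x) dx = ∫_0^3 (-π*x^3*cos(π*x/3)/3 + π*x^2*cos(π*x/3)/3 + 2*π*x*cos(π*x/3)/3) dx. Term by term:
  ∫_0^3 -π*x^3*cos(π*x/3)/3 dx = -324/π^3 + 81/π;  ∫_0^3 π*x^2*cos(π*x/3)/3 dx = -18/π;  ∫_0^3 2*π*x*cos(π*x/3)/3 dx = -12/π.
Sum: -324/π^3 + 81/π − 18/π − 12/π = -324/π^3 + 51/π.
So LHS = -324/π^3 + 51/π.
∫_0^3 v(x) φ(x) dx = ∫_0^3 (-3*x^2*sin(π*x/3) + 2*x*sin(π*x/3) + 2*sin(π*x/3)) dx. Term by term:
  ∫_0^3 2*sin(π*x/3) dx = 12/π;  ∫_0^3 -3*x^2*sin(π*x/3) dx = -81/π + 324/π^3;  ∫_0^3 2*x*sin(π*x/3) dx = 18/π.
Sum: 12/π + -81/π + 324/π^3 + 18/π = -51/π + 324/π^3.
So RHS = -∫_0^3 v(x) φ(x) dx = -324/π^3 + 51/π.
LHS = RHS, so the identity holds for this test φ.
Moreover u is smooth here and v(x) = u'(x) = -3*x**2 + 2*x + 2 pointwise, so the identity holds for every test function. Hence v is the weak derivative of u.


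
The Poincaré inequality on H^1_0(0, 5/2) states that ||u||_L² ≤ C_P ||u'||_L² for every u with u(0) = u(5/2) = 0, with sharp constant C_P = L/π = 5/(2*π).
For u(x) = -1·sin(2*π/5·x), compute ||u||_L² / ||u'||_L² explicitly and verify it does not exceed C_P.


||u||_L² / ||u'||_L² = 5/(2*π) = C_P.

u(x) = -1·sin(2*π/5·x), so u'(x) = -2*π*cos(2*π*x/5)/5.
Writing u(x) = A·sin(kπx/L) with A = -1 and k = 1, use ∫_0^L sin²(kπx/L) dx = L/2 and ∫_0^L cos²(kπx/L) dx = L/2.
u² = 1·sin²(2*π/5·x) and (u')² = 4*π^2/25·cos²(2*π/5·x), and each of sin², cos² integrates to L/2 = 5/4 over (0, 5/2).
∫_0^5/2 u² dx = 5/4, so ||u||_L² = sqrt(5)/2.
∫_0^5/2 (u')² dx = π^2/5, so ||u'||_L² = sqrt(5)*π/5.
Ratio ||u||_L² / ||u'||_L² = 5/(2*π).
Sharp Poincaré constant on H^1_0(0, 5/2) is C_P = L/π = 5/(2*π), achieved by sin(2*π/5·x).
This is the k = 1 eigenfunction (up to amplitude), so the ratio equals the sharp Poincaré constant exactly.


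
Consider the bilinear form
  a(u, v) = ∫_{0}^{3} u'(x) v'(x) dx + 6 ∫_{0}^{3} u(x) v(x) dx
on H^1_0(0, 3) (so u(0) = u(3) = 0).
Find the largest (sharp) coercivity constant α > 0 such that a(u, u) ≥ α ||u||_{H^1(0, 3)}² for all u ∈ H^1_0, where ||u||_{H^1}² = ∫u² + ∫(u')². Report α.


α = 1

Coercivity of a(·,·) on H^1_0(0, 3) means a(u, u) ≥ α ||u||_{H^1}² for every u ∈ H^1_0.
The interval has length L = 3, and Poincaré/coercivity depend only on L. Here a(u, u) = ∫(u')² + (6)·∫u².
Here c = 6 ≥ 1, so a(u,u) = ∫(u')² + c∫u² ≥ ∫(u')² + ∫u² = ||u||_{H^1}², i.e. α = 1 works. No larger α is possible: a(u,u) ≥ α||u||_{H^1}² means (1−α)∫(u')² ≥ (α−c)∫u², and for the modes u_n = sin(nπ(x−x₀)/L) (x₀ the left endpoint) one has ∫u_n²/∫(u_n')² = (L/(nπ))² → 0, so a(u_n,u_n)/||u_n||_{H^1}² → 1. Hence the optimal constant is α = 1.
Therefore α = 1.


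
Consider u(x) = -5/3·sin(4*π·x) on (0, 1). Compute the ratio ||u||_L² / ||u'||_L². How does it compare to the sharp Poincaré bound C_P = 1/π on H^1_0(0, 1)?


||u||_L² / ||u'||_L² = 1/(4*π) < C_P = 1/π.

u(x) = -5/3·sin(4*π·x), so u'(x) = -20*π*cos(4*π*x)/3.
Writing u(x) = A·sin(kπx/L) with A = -5/3 and k = 4, use ∫_0^L sin²(kπx/L) dx = L/2 and ∫_0^L cos²(kπx/L) dx = L/2.
u² = 25/9·sin²(4*π·x) and (u')² = 400*π^2/9·cos²(4*π·x), and each of sin², cos² integrates to L/2 = 1/2 over (0, 1).
∫_0^1 u² dx = 25/18, so ||u||_L² = 5*sqrt(2)/6.
∫_0^1 (u')² dx = 200*π^2/9, so ||u'||_L² = 10*sqrt(2)*π/3.
Ratio ||u||_L² / ||u'||_L² = 1/(4*π).
Sharp Poincaré constant on H^1_0(0, 1) is C_P = L/π = 1/π, achieved by sin(π·x).
This is the k = 4 harmonic; the ratio L/(kπ) is strictly less than C_P = L/π, consistent with the sharp inequality ||u||_L² ≤ C_P ||u'||_L².


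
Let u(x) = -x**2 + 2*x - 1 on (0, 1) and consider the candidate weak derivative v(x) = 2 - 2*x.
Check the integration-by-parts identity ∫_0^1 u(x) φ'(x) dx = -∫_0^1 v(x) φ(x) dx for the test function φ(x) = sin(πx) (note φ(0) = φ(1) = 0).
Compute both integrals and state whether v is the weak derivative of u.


LHS = -2/π, RHS = -2/π. Yes, v = u' weakly.

u(x) = -x**2 + 2*x - 1, classical derivative u'(x) = 2 - 2*x.
φ(x) = sin(πx), so φ'(x) = π*cos(π*x).
Note φ(0) = φ(1) = 0, so the boundary term u·φ vanishes.
LHS = ∫_0^1 u(x) φ'(x) dx = ∫_0^1 (-π*x^2*cos(π*x) + 2*π*x*cos(π*x) - π*cos(π*x)) dx. Term by term:
  ∫_0^1 -π*cos(π*x) dx = 0;  ∫_0^1 -π*x^2*cos(π*x) dx = 2/π;  ∫_0^1 2*π*x*cos(π*x) dx = -4/π.
Sum: 0 + 2/π − 4/π = -2/π.
So LHS = -2/π.
∫_0^1 v(x) φ(x) dx = ∫_0^1 (-2*x*sin(π*x) + 2*sin(π*x)) dx. Term by term:
  ∫_0^1 2*sin(π*x) dx = 4/π;  ∫_0^1 -2*x*sin(π*x) dx = -2/π.
Sum: 4/π − 2/π = 2/π.
So RHS = -∫_0^1 v(x) φ(x) dx = -2/π.
LHS = RHS, so the identity holds for this test φ.
Moreover u is smooth here and v(x) = u'(x) = 2 - 2*x pointwise, so the identity holds for every test function. Hence v is the weak derivative of u.


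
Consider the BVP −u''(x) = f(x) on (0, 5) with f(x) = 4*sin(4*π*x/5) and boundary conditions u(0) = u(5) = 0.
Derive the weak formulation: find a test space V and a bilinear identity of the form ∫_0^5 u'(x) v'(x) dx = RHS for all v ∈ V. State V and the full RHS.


V = H^1_0(0, 5) (so v(0) = v(5) = 0); weak form: ∫_0^5 u'v' dx = ∫_0^5 (4*sin(4*π*x/5)) v dx for all v ∈ V.

Multiply both sides by a test function v and integrate from 0 to 5:
  ∫_0^5 −u''(x) v(x) dx = ∫_0^5 f(x) v(x) dx.
Integrate the LHS by parts once:
  ∫_0^5 −u'' v dx = −[u'(x) v(x)]_0^5 + ∫_0^5 u'(x) v'(x) dx.
Thus ∫_0^5 u'(x) v'(x) dx = ∫_0^5 f(x) v(x) dx + [u'(x) v(x)]_0^5.
Choose V so that boundary terms are either known or forced to vanish.
u is Dirichlet: u(0) = u(5) = 0. Let V = H^1_0(0, 5); then v(0) = v(5) = 0, and [u' v]_0^5 = 0.
Weak formulation: find u (satisfying any essential BC) such that ∫_0^5 u'(x) v'(x) dx = ∫_0^5 f v dx for all v ∈ V.
Substituting f(x) = 4*sin(4*π*x/5), the right-hand side is ∫_0^5 (4*sin(4*π*x/5)) v dx.


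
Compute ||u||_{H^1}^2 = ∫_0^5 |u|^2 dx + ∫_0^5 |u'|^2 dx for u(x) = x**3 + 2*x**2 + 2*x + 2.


||u||_{H^1}^2 = 836515/21

The H^1 norm (squared) on an interval (0, L) is
  ||u||_{H^1}^2 = ∫_0^L u(x)^2 dx + ∫_0^L u'(x)^2 dx.
Compute u'(x) = 3*x**2 + 4*x + 2.
Then u(x)^2 = x**6 + 4*x**5 + 8*x**4 + 12*x**3 + 12*x**2 + 8*x + 4 and u'(x)^2 = 9*x**4 + 24*x**3 + 28*x**2 + 16*x + 4.
Integrate each monomial from 0 to 5 using ∫_0^5 c·x^n dx = c·5^(n+1)/(n+1):
  ∫_0^5 u(x)^2 dx = ∫_0^5 (x^6 + 4*x^5 + 8*x^4 + 12*x^3 + 12*x^2 + 8*x + 4) dx. Term by term:
    ∫_0^5 x^6 dx = 78125/7;  ∫_0^5 4*x^5 dx = 31250/3;  ∫_0^5 8*x^4 dx = 5000;
    ∫_0^5 12*x^3 dx = 1875;  ∫_0^5 12*x^2 dx = 500;  ∫_0^5 8*x dx = 100;
    ∫_0^5 4 dx = 20.
  Sum: 78125/7 + 31250/3 + 5000 + 1875 + 500 + 100 + 20 = 610520/21.
  ∫_0^5 u'(x)^2 dx = ∫_0^5 (9*x^4 + 24*x^3 + 28*x^2 + 16*x + 4) dx. Term by term:
    ∫_0^5 9*x^4 dx = 5625;  ∫_0^5 24*x^3 dx = 3750;  ∫_0^5 28*x^2 dx = 3500/3;
    ∫_0^5 16*x dx = 200;  ∫_0^5 4 dx = 20.
  Sum: 5625 + 3750 + 3500/3 + 200 + 20 = 32285/3.
Adding: ||u||_{H^1}^2 = 610520/21 + 32285/3 = 836515/21.


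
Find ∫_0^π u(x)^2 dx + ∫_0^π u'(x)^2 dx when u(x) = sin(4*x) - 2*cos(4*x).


||u||_{H^1(0,π)}^2 = 85*π/2

u'(x) = 8*sin(4*x) + 4*cos(4*x).
Expand u² and (u')² and integrate term by term on (0, π), using: for integers n ≥ 1, ∫_0^π sin²(nx) dx = ∫_0^π cos²(nx) dx = π/2; for n ≠ n', ∫_0^π sin(nx)sin(n'x) dx = ∫_0^π cos(nx)cos(n'x) dx = 0; and by product-to-sum, ∫_0^π sin(nx)cos(n'x) dx = ½∫_0^π [sin((n+n')x) + sin((n−n')x)] dx, which is 0 when n+n' is even and 2n/(n²−n'²) when n+n' is odd (it need not vanish on (0, π)).
  u² squared terms: (-2)²·∫cos(4x)² dx = 4·π/2 = 2*π;  (1)²·∫sin(4x)² dx = 1·π/2 = π/2.
  u² cross terms: 2·(-2)·(1)·∫cos(4x)·sin(4x) dx = -4·(0) = 0.
  So ∫_0^π u² dx = 2*π + π/2 + 0 = 5*π/2.
  (u')² squared terms: (4)²·∫cos(4x)² dx = 16·π/2 = 8*π;  (8)²·∫sin(4x)² dx = 64·π/2 = 32*π.
  (u')² cross terms: 2·(4)·(8)·∫cos(4x)·sin(4x) dx = 64·(0) = 0.
  So ∫_0^π (u')² dx = 8*π + 32*π + 0 = 40*π.
||u||_{H^1}^2 = (5*π/2) + (40*π) = 85*π/2.


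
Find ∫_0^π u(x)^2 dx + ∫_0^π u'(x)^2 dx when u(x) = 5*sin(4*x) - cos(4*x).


||u||_{H^1(0,π)}^2 = 221*π

u'(x) = 4*sin(4*x) + 20*cos(4*x).
Expand u² and (u')² and integrate term by term on (0, π), using: for integers n ≥ 1, ∫_0^π sin²(nx) dx = ∫_0^π cos²(nx) dx = π/2; for n ≠ n', ∫_0^π sin(nx)sin(n'x) dx = ∫_0^π cos(nx)cos(n'x) dx = 0; and by product-to-sum, ∫_0^π sin(nx)cos(n'x) dx = ½∫_0^π [sin((n+n')x) + sin((n−n')x)] dx, which is 0 when n+n' is even and 2n/(n²−n'²) when n+n' is odd (it need not vanish on (0, π)).
  u² squared terms: (-1)²·∫cos(4x)² dx = 1·π/2 = π/2;  (5)²·∫sin(4x)² dx = 25·π/2 = 25*π/2.
  u² cross terms: 2·(-1)·(5)·∫cos(4x)·sin(4x) dx = -10·(0) = 0.
  So ∫_0^π u² dx = π/2 + 25*π/2 + 0 = 13*π.
  (u')² squared terms: (4)²·∫sin(4x)² dx = 16·π/2 = 8*π;  (20)²·∫cos(4x)² dx = 400·π/2 = 200*π.
  (u')² cross terms: 2·(4)·(20)·∫sin(4x)·cos(4x) dx = 160·(0) = 0.
  So ∫_0^π (u')² dx = 8*π + 200*π + 0 = 208*π.
||u||_{H^1}^2 = (13*π) + (208*π) = 221*π.


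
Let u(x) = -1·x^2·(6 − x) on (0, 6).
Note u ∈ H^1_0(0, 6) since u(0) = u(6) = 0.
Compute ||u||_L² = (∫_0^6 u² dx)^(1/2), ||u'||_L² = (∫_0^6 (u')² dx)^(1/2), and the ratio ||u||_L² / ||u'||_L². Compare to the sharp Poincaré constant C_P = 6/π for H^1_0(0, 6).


||u||_L² / ||u'||_L² = 3*sqrt(14)/7 < C_P = 6/π.

u(x) = -1·x^2·(6 − x), so u'(x) = 3*x*(x - 4).
u(x) = -1·x^2·(6 − x) vanishes at x = 0 and x = 6, so u ∈ H^1_0(0, 6). Differentiate via the product rule and integrate the resulting polynomials term by term.
  ∫_0^6 u² dx = ∫_0^6 (x^6 - 12*x^5 + 36*x^4) dx. Term by term:
    ∫_0^6 x^6 dx = 279936/7;  ∫_0^6 -12*x^5 dx = -93312;  ∫_0^6 36*x^4 dx = 279936/5.
  Sum: 279936/7 − 93312 + 279936/5 = 93312/35.
  ∫_0^6 (u')² dx = ∫_0^6 (9*x^4 - 72*x^3 + 144*x^2) dx. Term by term:
    ∫_0^6 9*x^4 dx = 69984/5;  ∫_0^6 -72*x^3 dx = -23328;  ∫_0^6 144*x^2 dx = 10368.
  Sum: 69984/5 − 23328 + 10368 = 5184/5.
∫_0^6 u² dx = 93312/35, so ||u||_L² = 216*sqrt(70)/35.
∫_0^6 (u')² dx = 5184/5, so ||u'||_L² = 72*sqrt(5)/5.
Ratio ||u||_L² / ||u'||_L² = 3*sqrt(14)/7.
Sharp Poincaré constant on H^1_0(0, 6) is C_P = L/π = 6/π, achieved by sin(π/6·x).
A polynomial bump cannot attain the sharp Poincaré constant (only the first sine eigenfunction does), so the ratio is strictly less than C_P, consistent with ||u||_L² ≤ C_P ||u'||_L².


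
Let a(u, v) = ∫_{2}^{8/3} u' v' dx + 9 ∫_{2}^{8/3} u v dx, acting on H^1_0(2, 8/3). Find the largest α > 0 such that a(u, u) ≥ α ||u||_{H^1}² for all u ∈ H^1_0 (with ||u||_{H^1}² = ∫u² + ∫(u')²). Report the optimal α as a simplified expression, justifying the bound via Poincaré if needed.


α = 1

Coercivity of a(·,·) on H^1_0(2, 8/3) means a(u, u) ≥ α ||u||_{H^1}² for every u ∈ H^1_0.
The interval has length L = 2/3, and Poincaré/coercivity depend only on L. Here a(u, u) = ∫(u')² + (9)·∫u².
Here c = 9 ≥ 1, so a(u,u) = ∫(u')² + c∫u² ≥ ∫(u')² + ∫u² = ||u||_{H^1}², i.e. α = 1 works. No larger α is possible: a(u,u) ≥ α||u||_{H^1}² means (1−α)∫(u')² ≥ (α−c)∫u², and for the modes u_n = sin(nπ(x−x₀)/L) (x₀ the left endpoint) one has ∫u_n²/∫(u_n')² = (L/(nπ))² → 0, so a(u_n,u_n)/||u_n||_{H^1}² → 1. Hence the optimal constant is α = 1.
Therefore α = 1.


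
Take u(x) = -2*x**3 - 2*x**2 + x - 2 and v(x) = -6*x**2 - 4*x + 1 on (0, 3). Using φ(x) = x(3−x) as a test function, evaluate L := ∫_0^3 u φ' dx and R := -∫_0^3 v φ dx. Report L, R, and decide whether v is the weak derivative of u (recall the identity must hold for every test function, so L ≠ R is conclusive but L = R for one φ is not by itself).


LHS = 477/5, RHS = 477/5. Yes, v = u' weakly.

u(x) = -2*x**3 - 2*x**2 + x - 2, classical derivative u'(x) = -6*x**2 - 4*x + 1.
φ(x) = x(3−x), so φ'(x) = 3 - 2*x.
Note φ(0) = φ(3) = 0, so the boundary term u·φ vanishes.
LHS = ∫_0^3 u(x) φ'(x) dx = ∫_0^3 (4*x^4 - 2*x^3 - 8*x^2 + 7*x - 6) dx. Term by term:
  ∫_0^3 4*x^4 dx = 972/5;  ∫_0^3 -2*x^3 dx = -81/2;  ∫_0^3 -8*x^2 dx = -72;
  ∫_0^3 7*x dx = 63/2;  ∫_0^3 -6 dx = -18.
Sum: 972/5 − 81/2 − 72 + 63/2 − 18 = 477/5.
So LHS = 477/5.
∫_0^3 v(x) φ(x) dx = ∫_0^3 (6*x^4 - 14*x^3 - 13*x^2 + 3*x) dx. Term by term:
  ∫_0^3 6*x^4 dx = 1458/5;  ∫_0^3 -14*x^3 dx = -567/2;  ∫_0^3 -13*x^2 dx = -117;
  ∫_0^3 3*x dx = 27/2.
Sum: 1458/5 − 567/2 − 117 + 27/2 = -477/5.
So RHS = -∫_0^3 v(x) φ(x) dx = 477/5.
LHS = RHS, so the identity holds for this test φ.
Moreover u is smooth here and v(x) = u'(x) = -6*x**2 - 4*x + 1 pointwise, so the identity holds for every test function. Hence v is the weak derivative of u.
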